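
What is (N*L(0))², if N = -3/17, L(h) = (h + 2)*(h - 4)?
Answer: 576/289 ≈ 1.9931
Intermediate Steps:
L(h) = (-4 + h)*(2 + h) (L(h) = (2 + h)*(-4 + h) = (-4 + h)*(2 + h))
N = -3/17 (N = -3*1/17 = -3/17 ≈ -0.17647)
(N*L(0))² = (-3*(-8 + 0² - 2*0)/17)² = (-3*(-8 + 0 + 0)/17)² = (-3/17*(-8))² = (24/17)² = 576/289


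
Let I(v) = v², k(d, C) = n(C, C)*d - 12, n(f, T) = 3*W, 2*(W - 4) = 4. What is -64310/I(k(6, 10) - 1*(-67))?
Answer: -64310/26569 ≈ -2.4205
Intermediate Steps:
W = 6 (W = 4 + (½)*4 = 4 + 2 = 6)
n(f, T) = 18 (n(f, T) = 3*6 = 18)
k(d, C) = -12 + 18*d (k(d, C) = 18*d - 12 = -12 + 18*d)
-64310/I(k(6, 10) - 1*(-67)) = -64310/((-12 + 18*6) - 1*(-67))² = -64310/((-12 + 108) + 67)² = -64310/(96 + 67)² = -64310/(163²) = -64310/26569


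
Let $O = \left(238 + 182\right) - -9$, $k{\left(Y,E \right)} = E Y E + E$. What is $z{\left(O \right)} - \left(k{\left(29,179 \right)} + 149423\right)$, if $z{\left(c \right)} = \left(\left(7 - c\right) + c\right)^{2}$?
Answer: $-1078742$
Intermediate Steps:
$k{\left(Y,E \right)} = E + Y E^{2}$ ($k{\left(Y,E \right)} = Y E^{2} + E = E + Y E^{2}$)
$O = 429$ ($O = 420 + 9 = 429$)
$z{\left(c \right)} = 49$ ($z{\left(c \right)} = 7^{2} = 49$)
$z{\left(O \right)} - \left(k{\left(29,179 \right)} + 149423\right) = 49 - \left(179 \left(1 + 179 \cdot 29\right) + 149423\right) = 49 - \left(179 \left(1 + 5191\right) + 149423\right) = 49 - \left(179 \cdot 5192 + 149423\right) = 49 - \left(929368 + 149423\right) = 49 - 1078791 = -1078742$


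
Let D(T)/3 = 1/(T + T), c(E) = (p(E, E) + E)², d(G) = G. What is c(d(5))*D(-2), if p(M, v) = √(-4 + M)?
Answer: -27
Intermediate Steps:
c(E) = (E + √(-4 + E))² (c(E) = (√(-4 + E) + E)² = (E + √(-4 + E))²)
D(T) = 3/(2*T) (D(T) = 3/(T + T) = 3/((2*T)) = 3*(1/(2*T)) = 3/(2*T))
c(d(5))*D(-2) = (5 + √(-4 + 5))²*((3/2)/(-2)) = (5 + √1)²*((3/2)*(-½)) = (5 + 1)²*(-¾) = 6²*(-¾) = 36*(-¾) = -27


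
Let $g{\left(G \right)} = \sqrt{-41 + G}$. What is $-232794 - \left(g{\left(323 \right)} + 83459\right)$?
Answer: $-316253 - \sqrt{282} \approx -3.1627 \cdot 10^{5}$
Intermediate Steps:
$-232794 - \left(g{\left(323 \right)} + 83459\right) = -232794 - \left(\sqrt{-41 + 323} + 83459\right) = -232794 - \left(\sqrt{282} + 83459\right) = -232794 - \left(83459 + \sqrt{282}\right) = -316253 - \sqrt{282}$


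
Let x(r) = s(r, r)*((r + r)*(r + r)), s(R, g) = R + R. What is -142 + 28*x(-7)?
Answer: -76974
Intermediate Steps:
s(R, g) = 2*R
x(r) = 8*r³ (x(r) = (2*r)*((r + r)*(r + r)) = (2*r)*((2*r)*(2*r)) = (2*r)*(4*r²) = 8*r³)
-142 + 28*x(-7) = -142 + 28*(8*(-7)³) = -142 + 28*(8*(-343)) = -142 + 28*(-2744) = -142 - 76832 = -76974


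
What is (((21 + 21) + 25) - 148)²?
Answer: 6561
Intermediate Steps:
(((21 + 21) + 25) - 148)² = ((42 + 25) - 148)² = (67 - 148)² = (-81)² = 6561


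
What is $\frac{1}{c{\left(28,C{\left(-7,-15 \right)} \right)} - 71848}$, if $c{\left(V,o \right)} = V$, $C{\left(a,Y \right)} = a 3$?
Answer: $- \frac{1}{71820} \approx -1.3924 \cdot 10^{-5}$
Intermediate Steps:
$C{\left(a,Y \right)} = 3 a$
$\frac{1}{c{\left(28,C{\left(-7,-15 \right)} \right)} - 71848} = \frac{1}{28 - 71848} = \frac{1}{-71820} = - \frac{1}{71820}$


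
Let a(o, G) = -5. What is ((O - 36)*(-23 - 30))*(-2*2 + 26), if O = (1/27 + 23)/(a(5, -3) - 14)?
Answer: 22258940/513 ≈ 43390.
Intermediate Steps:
O = -622/513 (O = (1/27 + 23)/(-5 - 14) = (1/27 + 23)/(-19) = (622/27)*(-1/19) = -622/513 ≈ -1.2125)
((O - 36)*(-23 - 30))*(-2*2 + 26) = ((-622/513 - 36)*(-23 - 30))*(-2*2 + 26) = (-19090/513*(-53))*(-4 + 26) = (1011770/513)*22 = 22258940/513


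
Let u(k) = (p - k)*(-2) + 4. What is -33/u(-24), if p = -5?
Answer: 33/34 ≈ 0.97059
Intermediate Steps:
u(k) = 14 + 2*k (u(k) = (-5 - k)*(-2) + 4 = (10 + 2*k) + 4 = 14 + 2*k)
-33/u(-24) = -33/(14 + 2*(-24)) = -33/(14 - 48) = -33/(-34) = -33*(-1/34) = 33/34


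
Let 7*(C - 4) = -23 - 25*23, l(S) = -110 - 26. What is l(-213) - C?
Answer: -382/7 ≈ -54.571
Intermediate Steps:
l(S) = -136
C = -570/7 (C = 4 + (-23 - 25*23)/7 = 4 + (-23 - 575)/7 = 4 + (1/7)*(-598) = 4 - 598/7 = -570/7 ≈ -81.429)
l(-213) - C = -136 - 1*(-570/7) = -136 + 570/7 = -382/7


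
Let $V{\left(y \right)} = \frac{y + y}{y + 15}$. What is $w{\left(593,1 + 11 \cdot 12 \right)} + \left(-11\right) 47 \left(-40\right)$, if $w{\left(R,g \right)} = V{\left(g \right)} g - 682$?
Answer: $\frac{1497541}{74} \approx 20237.0$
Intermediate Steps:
$V{\left(y \right)} = \frac{2 y}{15 + y}$
$w{\left(R,g \right)} = -682 + \frac{2 g^{2}}{15 + g}$ ($w{\left(R,g \right)} = \frac{2 g}{15 + g} g - 682 = \frac{2 g^{2}}{15 + g} - 682 = -682 + \frac{2 g^{2}}{15 + g}$)
$w{\left(593,1 + 11 \cdot 12 \right)} + \left(-11\right) 47 \left(-40\right) = \frac{2 \left(-5115 + \left(1 + 11 \cdot 12\right)^{2} - 341 \left(1 + 11 \cdot 12\right)\right)}{15 + \left(1 + 11 \cdot 12\right)} + \left(-11\right) 47 \left(-40\right) = \frac{2 \left(-5115 + \left(1 + 132\right)^{2} - 341 \left(1 + 132\right)\right)}{15 + \left(1 + 132\right)} - -20680 = \frac{2 \left(-5115 + 133^{2} - 45353\right)}{15 + 133} + 20680 = \frac{2 \left(-5115 + 17689 - 45353\right)}{148} + 20680 = 2 \cdot \frac{1}{148} \left(-32779\right) + 20680 = - \frac{32779}{74} + 20680 = \frac{1497541}{74}$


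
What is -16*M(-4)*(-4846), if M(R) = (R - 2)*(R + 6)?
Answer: -930432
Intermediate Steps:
M(R) = (-2 + R)*(6 + R)
-16*M(-4)*(-4846) = -16*(-12 + (-4)² + 4*(-4))*(-4846) = -16*(-12 + 16 - 16)*(-4846) = -16*(-12)*(-4846) = 192*(-4846) = -930432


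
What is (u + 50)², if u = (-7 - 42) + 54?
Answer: 3025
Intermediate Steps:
u = 5 (u = -49 + 54 = 5)
(u + 50)² = (5 + 50)² = 55² = 3025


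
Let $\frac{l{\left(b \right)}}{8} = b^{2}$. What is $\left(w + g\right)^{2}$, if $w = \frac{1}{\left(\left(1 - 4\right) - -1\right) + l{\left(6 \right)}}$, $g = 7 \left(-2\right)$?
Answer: $\frac{16024009}{81796} \approx 195.9$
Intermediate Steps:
$l{\left(b \right)} = 8 b^{2}$
$g = -14$
$w = \frac{1}{286}$ ($w = \frac{1}{\left(\left(1 - 4\right) - -1\right) + 8 \cdot 6^{2}} = \frac{1}{\left(\left(1 - 4\right) + 1\right) + 8 \cdot 36} = \frac{1}{\left(-3 + 1\right) + 288} = \frac{1}{-2 + 288} = \frac{1}{286} \approx 0.0034965$)
$\left(w + g\right)^{2} = \left(\frac{1}{286} - 14\right)^{2} = \left(- \frac{4003}{286}\right)^{2} = \frac{16024009}{81796}$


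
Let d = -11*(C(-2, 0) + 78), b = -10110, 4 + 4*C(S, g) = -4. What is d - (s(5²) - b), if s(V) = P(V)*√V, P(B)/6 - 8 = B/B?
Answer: -11216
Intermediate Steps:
C(S, g) = -2 (C(S, g) = -1 + (¼)*(-4) = -1 - 1 = -2)
P(B) = 54 (P(B) = 48 + 6*(B/B) = 48 + 6*1 = 48 + 6 = 54)
s(V) = 54*√V
d = -836 (d = -11*(-2 + 78) = -11*76 = -836)
d - (s(5²) - b) = -836 - (54*√(5²) - 1*(-10110)) = -836 - (54*√25 + 10110) = -836 - (54*5 + 10110) = -836 - (270 + 10110) = -836 - 1*10380 = -836 - 10380 = -11216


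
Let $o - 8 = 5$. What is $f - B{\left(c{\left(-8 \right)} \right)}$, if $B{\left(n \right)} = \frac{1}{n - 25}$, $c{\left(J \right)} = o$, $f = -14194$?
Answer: $- \frac{170327}{12} \approx -14194.0$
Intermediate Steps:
$o = 13$ ($o = 8 + 5 = 13$)
$c{\left(J \right)} = 13$
$B{\left(n \right)} = \frac{1}{-25 + n}$
$f - B{\left(c{\left(-8 \right)} \right)} = -14194 - \frac{1}{-25 + 13} = -14194 - \frac{1}{-12} = -14194 - - \frac{1}{12} = -14194 + \frac{1}{12} = - \frac{170327}{12}$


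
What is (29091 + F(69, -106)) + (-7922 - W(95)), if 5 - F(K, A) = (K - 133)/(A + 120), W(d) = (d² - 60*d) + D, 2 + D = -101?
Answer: 125696/7 ≈ 17957.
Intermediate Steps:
D = -103 (D = -2 - 101 = -103)
W(d) = -103 + d² - 60*d (W(d) = (d² - 60*d) - 103 = -103 + d² - 60*d)
F(K, A) = 5 - (-133 + K)/(120 + A) (F(K, A) = 5 - (K - 133)/(A + 120) = 5 - (-133 + K)/(120 + A))
(29091 + F(69, -106)) + (-7922 - W(95)) = (29091 + (733 - 1*69 + 5*(-106))/(120 - 106)) + (-7922 - (-103 + 95² - 60*95)) = (29091 + (733 - 69 - 530)/14) + (-7922 - (-103 + 9025 - 5700)) = (29091 + (1/14)*134) + (-7922 - 1*3222) = (29091 + 67/7) + (-7922 - 3222) = 203704/7 - 11144 = 125696/7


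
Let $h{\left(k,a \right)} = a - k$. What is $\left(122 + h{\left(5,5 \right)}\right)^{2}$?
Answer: $14884$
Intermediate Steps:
$\left(122 + h{\left(5,5 \right)}\right)^{2} = \left(122 + \left(5 - 5\right)\right)^{2} = \left(122 + 0\right)^{2} = 122^{2} = 14884$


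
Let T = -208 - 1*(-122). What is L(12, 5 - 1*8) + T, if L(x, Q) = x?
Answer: -74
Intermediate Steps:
T = -86 (T = -208 + 122 = -86)
L(12, 5 - 1*8) + T = 12 - 86 = -74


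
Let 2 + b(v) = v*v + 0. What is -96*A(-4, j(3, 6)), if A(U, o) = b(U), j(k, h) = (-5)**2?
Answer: -1344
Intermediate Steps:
b(v) = -2 + v**2 (b(v) = -2 + (v*v + 0) = -2 + (v**2 + 0) = -2 + v**2)
j(k, h) = 25
A(U, o) = -2 + U**2
-96*A(-4, j(3, 6)) = -96*(-2 + (-4)**2) = -96*(-2 + 16) = -96*14 = -1344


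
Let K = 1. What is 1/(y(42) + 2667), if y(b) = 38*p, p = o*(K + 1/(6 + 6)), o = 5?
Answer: 6/17237 ≈ 0.00034809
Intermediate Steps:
p = 65/12 (p = 5*(1 + 1/(6 + 6)) = 5*(1 + 1/12) = 5*(13/12) = 65/12 ≈ 5.4167)
y(b) = 1235/6 (y(b) = 38*(65/12) = 1235/6)
1/(y(42) + 2667) = 1/(1235/6 + 2667) = 1/(17237/6) = 6/17237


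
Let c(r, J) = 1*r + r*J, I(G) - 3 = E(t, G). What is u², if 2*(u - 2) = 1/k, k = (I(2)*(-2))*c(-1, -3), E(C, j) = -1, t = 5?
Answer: 961/256 ≈ 3.7539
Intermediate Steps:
I(G) = 2 (I(G) = 3 - 1 = 2)
c(r, J) = r + J*r
k = -8 (k = (2*(-2))*(-(1 - 3)) = -(-4)*(-2) = -4*2 = -8)
u = 31/16 (u = 2 + (½)/(-8) = 2 + (½)*(-⅛) = 2 - 1/16 = 31/16 ≈ 1.9375)
u² = (31/16)² = 961/256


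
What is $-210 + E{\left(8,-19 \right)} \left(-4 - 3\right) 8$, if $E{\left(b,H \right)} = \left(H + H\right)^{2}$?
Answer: $-81074$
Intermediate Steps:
$E{\left(b,H \right)} = 4 H^{2}$ ($E{\left(b,H \right)} = \left(2 H\right)^{2} = 4 H^{2}$)
$-210 + E{\left(8,-19 \right)} \left(-4 - 3\right) 8 = -210 + 4 \left(-19\right)^{2} \left(-4 - 3\right) 8 = -210 + 4 \cdot 361 \left(\left(-7\right) 8\right) = -210 + 1444 \left(-56\right) = -210 - 80864 = -81074$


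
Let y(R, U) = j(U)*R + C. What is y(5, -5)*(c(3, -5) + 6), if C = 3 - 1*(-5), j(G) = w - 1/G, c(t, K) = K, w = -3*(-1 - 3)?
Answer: 69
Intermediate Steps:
w = 12 (w = -3*(-4) = 12)
j(G) = 12 - 1/G
C = 8 (C = 3 + 5 = 8)
y(R, U) = 8 + R*(12 - 1/U) (y(R, U) = (12 - 1/U)*R + 8 = R*(12 - 1/U) + 8 = 8 + R*(12 - 1/U))
y(5, -5)*(c(3, -5) + 6) = (8 + 12*5 - 1*5/(-5))*(-5 + 6) = (8 + 60 - 1*5*(-1/5))*1 = (8 + 60 + 1)*1 = 69*1 = 69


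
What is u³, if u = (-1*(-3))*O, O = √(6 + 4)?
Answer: 270*√10 ≈ 853.81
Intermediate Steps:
O = √10 ≈ 3.1623
u = 3*√10 (u = (-1*(-3))*√10 = 3*√10 ≈ 9.4868)
u³ = (3*√10)³ = 270*√10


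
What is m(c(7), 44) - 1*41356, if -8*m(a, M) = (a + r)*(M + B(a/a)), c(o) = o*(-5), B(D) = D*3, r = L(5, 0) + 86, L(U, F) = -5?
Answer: -166505/4 ≈ -41626.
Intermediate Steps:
r = 81 (r = -5 + 86 = 81)
B(D) = 3*D
c(o) = -5*o
m(a, M) = -(3 + M)*(81 + a)/8 (m(a, M) = -(a + 81)*(M + 3*(a/a))/8 = -(81 + a)*(M + 3*1)/8 = -(81 + a)*(M + 3)/8 = -(81 + a)*(3 + M)/8 = -(3 + M)*(81 + a)/8)
m(c(7), 44) - 1*41356 = (-243/8 - 81/8*44 - (-15)*7/8 - ⅛*44*(-5*7)) - 1*41356 = (-243/8 - 891/2 - 3/8*(-35) - ⅛*44*(-35)) - 41356 = (-243/8 - 891/2 + 105/8 + 385/2) - 41356 = -1081/4 - 41356 = -166505/4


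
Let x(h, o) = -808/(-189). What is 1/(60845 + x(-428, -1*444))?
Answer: 189/11500513 ≈ 1.6434e-5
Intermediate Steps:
x(h, o) = 808/189 (x(h, o) = -808*(-1/189) = 808/189)
1/(60845 + x(-428, -1*444)) = 1/(60845 + 808/189) = 1/(11500513/189) = 189/11500513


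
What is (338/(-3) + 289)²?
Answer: 279841/9 ≈ 31093.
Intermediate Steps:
(338/(-3) + 289)² = (338*(-⅓) + 289)² = (-338/3 + 289)² = (529/3)² = 279841/9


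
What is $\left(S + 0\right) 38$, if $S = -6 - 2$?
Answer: $-304$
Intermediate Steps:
$S = -8$ ($S = -6 - 2 = -8$)
$\left(S + 0\right) 38 = \left(-8 + 0\right) 38 = \left(-8\right) 38 = -304$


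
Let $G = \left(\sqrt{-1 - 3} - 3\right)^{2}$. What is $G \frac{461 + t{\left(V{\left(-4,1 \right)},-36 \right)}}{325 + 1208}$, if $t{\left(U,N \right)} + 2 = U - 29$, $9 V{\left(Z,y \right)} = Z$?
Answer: $\frac{19330}{13797} - \frac{15464 i}{4599} \approx 1.401 - 3.3625 i$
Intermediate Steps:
$V{\left(Z,y \right)} = \frac{Z}{9}$
$t{\left(U,N \right)} = -31 + U$ ($t{\left(U,N \right)} = -2 + \left(U - 29\right) = -2 + \left(-29 + U\right) = -31 + U$)
$G = \left(-3 + 2 i\right)^{2}$ ($G = \left(\sqrt{-4} - 3\right)^{2} = \left(2 i - 3\right)^{2} = \left(-3 + 2 i\right)^{2} \approx 5.0 - 12.0 i$)
$G \frac{461 + t{\left(V{\left(-4,1 \right)},-36 \right)}}{325 + 1208} = \left(5 - 12 i\right) \frac{461 + \left(-31 + \frac{1}{9} \left(-4\right)\right)}{325 + 1208} = \left(5 - 12 i\right) \frac{461 - \frac{283}{9}}{1533} = \left(5 - 12 i\right) \left(461 - \frac{283}{9}\right) \frac{1}{1533} = \left(5 - 12 i\right) \frac{3866}{9} \cdot \frac{1}{1533} = \left(5 - 12 i\right) \frac{3866}{13797} = \frac{19330}{13797} - \frac{15464 i}{4599}$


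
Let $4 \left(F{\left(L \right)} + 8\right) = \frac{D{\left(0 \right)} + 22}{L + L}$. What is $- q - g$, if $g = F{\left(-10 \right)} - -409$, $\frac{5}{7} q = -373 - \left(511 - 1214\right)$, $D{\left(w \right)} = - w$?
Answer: $- \frac{34509}{40} \approx -862.72$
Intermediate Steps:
$q = 462$ ($q = \frac{7 \left(-373 - \left(511 - 1214\right)\right)}{5} = \frac{7 \left(-373 - -703\right)}{5} = \frac{7 \left(-373 + 703\right)}{5} = \frac{7}{5} \cdot 330 = 462$)
$F{\left(L \right)} = -8 + \frac{11}{4 L}$ ($F{\left(L \right)} = -8 + \frac{\left(\left(-1\right) 0 + 22\right) \frac{1}{L + L}}{4} = -8 + \frac{\left(0 + 22\right) \frac{1}{2 L}}{4} = -8 + \frac{22 \frac{1}{2 L}}{4} = -8 + \frac{11 \frac{1}{L}}{4} = -8 + \frac{11}{4 L}$)
$g = \frac{16029}{40}$ ($g = \left(-8 + \frac{11}{4 \left(-10\right)}\right) - -409 = \left(-8 + \frac{11}{4} \left(- \frac{1}{10}\right)\right) + 409 = \left(-8 - \frac{11}{40}\right) + 409 = - \frac{331}{40} + 409 = \frac{16029}{40} \approx 400.73$)
$- q - g = \left(-1\right) 462 - \frac{16029}{40} = -462 - \frac{16029}{40} = - \frac{34509}{40}$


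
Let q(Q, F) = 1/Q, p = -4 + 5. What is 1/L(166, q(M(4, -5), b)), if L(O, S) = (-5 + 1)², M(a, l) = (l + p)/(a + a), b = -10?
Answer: 1/16 ≈ 0.062500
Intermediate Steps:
p = 1
M(a, l) = (1 + l)/(2*a) (M(a, l) = (l + 1)/(a + a) = (1 + l)/((2*a)) = (1 + l)*(1/(2*a)) = (1 + l)/(2*a))
L(O, S) = 16 (L(O, S) = (-4)² = 16)
1/L(166, q(M(4, -5), b)) = 1/16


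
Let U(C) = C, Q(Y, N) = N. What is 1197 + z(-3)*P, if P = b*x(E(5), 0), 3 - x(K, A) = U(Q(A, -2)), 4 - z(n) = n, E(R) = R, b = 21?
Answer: 1932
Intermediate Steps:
z(n) = 4 - n
x(K, A) = 5 (x(K, A) = 3 - 1*(-2) = 3 + 2 = 5)
P = 105 (P = 21*5 = 105)
1197 + z(-3)*P = 1197 + (4 - 1*(-3))*105 = 1197 + (4 + 3)*105 = 1197 + 7*105 = 1197 + 735 = 1932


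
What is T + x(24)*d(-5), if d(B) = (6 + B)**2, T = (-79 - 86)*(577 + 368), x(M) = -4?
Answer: -155929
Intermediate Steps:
T = -155925 (T = -165*945 = -155925)
T + x(24)*d(-5) = -155925 - 4*(6 - 5)**2 = -155925 - 4*1**2 = -155925 - 4*1 = -155925 - 4 = -155929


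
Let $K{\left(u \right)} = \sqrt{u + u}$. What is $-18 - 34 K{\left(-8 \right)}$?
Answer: $-18 - 136 i \approx -18.0 - 136.0 i$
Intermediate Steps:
$K{\left(u \right)} = \sqrt{2} \sqrt{u}$ ($K{\left(u \right)} = \sqrt{2 u} = \sqrt{2} \sqrt{u}$)
$-18 - 34 K{\left(-8 \right)} = -18 - 34 \sqrt{2} \sqrt{-8} = -18 - 34 \sqrt{2} \cdot 2 i \sqrt{2} = -18 - 34 \cdot 4 i = -18 - 136 i$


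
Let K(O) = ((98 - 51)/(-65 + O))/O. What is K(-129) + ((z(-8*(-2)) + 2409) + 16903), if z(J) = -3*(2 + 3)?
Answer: 482926769/25026 ≈ 19297.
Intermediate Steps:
z(J) = -15 (z(J) = -3*5 = -15)
K(O) = 47/(O*(-65 + O)) (K(O) = (47/(-65 + O))/O = 47/(O*(-65 + O)))
K(-129) + ((z(-8*(-2)) + 2409) + 16903) = 47/(-129*(-65 - 129)) + ((-15 + 2409) + 16903) = 47*(-1/129)/(-194) + (2394 + 16903) = 47*(-1/129)*(-1/194) + 19297 = 47/25026 + 19297 = 482926769/25026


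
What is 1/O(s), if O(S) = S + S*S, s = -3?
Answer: ⅙ ≈ 0.16667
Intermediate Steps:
O(S) = S + S²
1/O(s) = 1/(-3*(1 - 3)) = 1/(-3*(-2)) = 1/6 = ⅙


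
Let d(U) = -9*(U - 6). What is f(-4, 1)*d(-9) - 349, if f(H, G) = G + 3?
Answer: 191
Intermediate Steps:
d(U) = 54 - 9*U (d(U) = -9*(-6 + U) = 54 - 9*U)
f(H, G) = 3 + G
f(-4, 1)*d(-9) - 349 = (3 + 1)*(54 - 9*(-9)) - 349 = 4*(54 + 81) - 349 = 4*135 - 349 = 540 - 349 = 191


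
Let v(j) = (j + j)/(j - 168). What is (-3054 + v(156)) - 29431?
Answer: -32511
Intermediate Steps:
v(j) = 2*j/(-168 + j) (v(j) = (2*j)/(-168 + j) = 2*j/(-168 + j))
(-3054 + v(156)) - 29431 = (-3054 + 2*156/(-168 + 156)) - 29431 = (-3054 + 2*156/(-12)) - 29431 = (-3054 + 2*156*(-1/12)) - 29431 = (-3054 - 26) - 29431 = -3080 - 29431 = -32511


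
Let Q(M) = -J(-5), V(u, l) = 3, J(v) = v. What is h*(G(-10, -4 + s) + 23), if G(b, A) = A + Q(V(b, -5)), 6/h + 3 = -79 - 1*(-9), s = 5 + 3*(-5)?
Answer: -84/73 ≈ -1.1507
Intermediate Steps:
s = -10 (s = 5 - 15 = -10)
Q(M) = 5 (Q(M) = -1*(-5) = 5)
h = -6/73 (h = 6/(-3 + (-79 - 1*(-9))) = 6/(-3 + (-79 + 9)) = 6/(-3 - 70) = 6/(-73) = 6*(-1/73) = -6/73 ≈ -0.082192)
G(b, A) = 5 + A (G(b, A) = A + 5 = 5 + A)
h*(G(-10, -4 + s) + 23) = -6*((5 + (-4 - 10)) + 23)/73 = -6*((5 - 14) + 23)/73 = -6*(-9 + 23)/73 = -6/73*14 = -84/73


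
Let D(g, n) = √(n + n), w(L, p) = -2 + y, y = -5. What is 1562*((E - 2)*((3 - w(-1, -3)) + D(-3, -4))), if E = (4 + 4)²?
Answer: 968440 + 193688*I*√2 ≈ 9.6844e+5 + 2.7392e+5*I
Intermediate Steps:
w(L, p) = -7 (w(L, p) = -2 - 5 = -7)
E = 64 (E = 8² = 64)
D(g, n) = √2*√n (D(g, n) = √(2*n) = √2*√n)
1562*((E - 2)*((3 - w(-1, -3)) + D(-3, -4))) = 1562*((64 - 2)*((3 - 1*(-7)) + √2*√(-4))) = 1562*(62*((3 + 7) + √2*(2*I))) = 1562*(62*(10 + 2*I*√2)) = 1562*(620 + 124*I*√2) = 968440 + 193688*I*√2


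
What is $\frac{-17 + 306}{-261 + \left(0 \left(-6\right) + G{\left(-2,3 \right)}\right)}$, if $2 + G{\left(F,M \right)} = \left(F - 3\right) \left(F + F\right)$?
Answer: $- \frac{289}{243} \approx -1.1893$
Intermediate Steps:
$G{\left(F,M \right)} = -2 + 2 F \left(-3 + F\right)$ ($G{\left(F,M \right)} = -2 + \left(F - 3\right) \left(F + F\right) = -2 + \left(-3 + F\right) 2 F = -2 + 2 F \left(-3 + F\right)$)
$\frac{-17 + 306}{-261 + \left(0 \left(-6\right) + G{\left(-2,3 \right)}\right)} = \frac{-17 + 306}{-261 + \left(0 \left(-6\right) - \left(-10 - 8\right)\right)} = \frac{289}{-261 + \left(0 + \left(-2 + 12 + 2 \cdot 4\right)\right)} = \frac{289}{-261 + \left(0 + \left(-2 + 12 + 8\right)\right)} = \frac{289}{-261 + \left(0 + 18\right)} = \frac{289}{-261 + 18} = \frac{289}{-243} = 289 \left(- \frac{1}{243}\right) = - \frac{289}{243}$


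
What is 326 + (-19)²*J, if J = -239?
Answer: -85953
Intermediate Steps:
326 + (-19)²*J = 326 + (-19)²*(-239) = 326 + 361*(-239) = 326 - 86279 = -85953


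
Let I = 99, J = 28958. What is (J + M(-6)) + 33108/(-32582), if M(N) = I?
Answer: 473351033/16291 ≈ 29056.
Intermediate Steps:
M(N) = 99
(J + M(-6)) + 33108/(-32582) = (28958 + 99) + 33108/(-32582) = 29057 + 33108*(-1/32582) = 29057 - 16554/16291 = 473351033/16291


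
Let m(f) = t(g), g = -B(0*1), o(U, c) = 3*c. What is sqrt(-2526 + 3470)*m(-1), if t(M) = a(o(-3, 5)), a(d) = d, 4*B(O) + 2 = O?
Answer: 60*sqrt(59) ≈ 460.87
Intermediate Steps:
B(O) = -1/2 + O/4
g = 1/2 (g = -(-1/2 + (0*1)/4) = -(-1/2 + (1/4)*0) = -(-1/2 + 0) = -1*(-1/2) = 1/2 ≈ 0.50000)
t(M) = 15 (t(M) = 3*5 = 15)
m(f) = 15
sqrt(-2526 + 3470)*m(-1) = sqrt(-2526 + 3470)*15 = sqrt(944)*15 = (4*sqrt(59))*15 = 60*sqrt(59)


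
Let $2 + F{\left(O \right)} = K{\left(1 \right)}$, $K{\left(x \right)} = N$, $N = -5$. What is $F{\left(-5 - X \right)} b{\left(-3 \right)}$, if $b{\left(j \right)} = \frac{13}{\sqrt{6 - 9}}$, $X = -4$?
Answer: $\frac{91 i \sqrt{3}}{3} \approx 52.539 i$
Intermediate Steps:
$K{\left(x \right)} = -5$
$b{\left(j \right)} = - \frac{13 i \sqrt{3}}{3}$ ($b{\left(j \right)} = \frac{13}{\sqrt{-3}} = \frac{13}{i \sqrt{3}} = 13 \left(- \frac{i \sqrt{3}}{3}\right) = - \frac{13 i \sqrt{3}}{3}$)
$F{\left(O \right)} = -7$ ($F{\left(O \right)} = -2 - 5 = -7$)
$F{\left(-5 - X \right)} b{\left(-3 \right)} = - 7 \left(- \frac{13 i \sqrt{3}}{3}\right) = \frac{91 i \sqrt{3}}{3}$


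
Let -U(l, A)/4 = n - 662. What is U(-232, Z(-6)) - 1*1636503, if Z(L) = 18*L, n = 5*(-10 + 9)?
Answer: -1633835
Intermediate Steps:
n = -5 (n = 5*(-1) = -5)
U(l, A) = 2668 (U(l, A) = -4*(-5 - 662) = -4*(-667) = 2668)
U(-232, Z(-6)) - 1*1636503 = 2668 - 1*1636503 = 2668 - 1636503 = -1633835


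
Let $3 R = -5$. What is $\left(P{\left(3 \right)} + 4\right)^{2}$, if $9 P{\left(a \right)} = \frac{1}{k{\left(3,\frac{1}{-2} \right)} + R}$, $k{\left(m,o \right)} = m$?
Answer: $\frac{2401}{144} \approx 16.674$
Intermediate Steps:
$R = - \frac{5}{3}$ ($R = \frac{1}{3} \left(-5\right) = - \frac{5}{3} \approx -1.6667$)
$P{\left(a \right)} = \frac{1}{12}$ ($P{\left(a \right)} = \frac{1}{9 \left(3 - \frac{5}{3}\right)} = \frac{1}{9 \cdot \frac{4}{3}} = \frac{1}{9} \cdot \frac{3}{4} = \frac{1}{12}$)
$\left(P{\left(3 \right)} + 4\right)^{2} = \left(\frac{1}{12} + 4\right)^{2} = \left(\frac{49}{12}\right)^{2} = \frac{2401}{144}$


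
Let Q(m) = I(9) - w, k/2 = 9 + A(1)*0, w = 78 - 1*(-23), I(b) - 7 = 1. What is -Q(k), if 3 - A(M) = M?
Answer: 93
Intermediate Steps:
A(M) = 3 - M
I(b) = 8 (I(b) = 7 + 1 = 8)
w = 101 (w = 78 + 23 = 101)
k = 18 (k = 2*(9 + (3 - 1*1)*0) = 2*(9 + (3 - 1)*0) = 2*(9 + 2*0) = 2*(9 + 0) = 2*9 = 18)
Q(m) = -93 (Q(m) = 8 - 1*101 = 8 - 101 = -93)
-Q(k) = -1*(-93) = 93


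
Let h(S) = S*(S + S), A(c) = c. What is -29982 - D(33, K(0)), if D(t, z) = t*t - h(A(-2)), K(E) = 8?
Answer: -31063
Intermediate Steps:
h(S) = 2*S² (h(S) = S*(2*S) = 2*S²)
D(t, z) = -8 + t² (D(t, z) = t*t - 2*(-2)² = t² - 2*4 = t² - 1*8 = t² - 8 = -8 + t²)
-29982 - D(33, K(0)) = -29982 - (-8 + 33²) = -29982 - (-8 + 1089) = -29982 - 1*1081 = -29982 - 1081 = -31063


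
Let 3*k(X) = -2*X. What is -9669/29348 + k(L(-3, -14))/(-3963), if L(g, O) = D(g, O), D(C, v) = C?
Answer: -3488813/10573284 ≈ -0.32997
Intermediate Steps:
L(g, O) = g
k(X) = -2*X/3 (k(X) = (-2*X)/3 = -2*X/3)
-9669/29348 + k(L(-3, -14))/(-3963) = -9669/29348 - ⅔*(-3)/(-3963) = -9669*1/29348 + 2*(-1/3963) = -879/2668 - 2/3963 = -3488813/10573284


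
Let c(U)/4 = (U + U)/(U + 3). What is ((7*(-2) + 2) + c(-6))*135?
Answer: 540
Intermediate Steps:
c(U) = 8*U/(3 + U) (c(U) = 4*((U + U)/(U + 3)) = 4*((2*U)/(3 + U)) = 4*(2*U/(3 + U)) = 8*U/(3 + U))
((7*(-2) + 2) + c(-6))*135 = ((7*(-2) + 2) + 8*(-6)/(3 - 6))*135 = ((-14 + 2) + 8*(-6)/(-3))*135 = (-12 + 8*(-6)*(-1/3))*135 = (-12 + 16)*135 = 4*135 = 540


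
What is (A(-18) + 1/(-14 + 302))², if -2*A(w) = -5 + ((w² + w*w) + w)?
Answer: 8099820001/82944 ≈ 97654.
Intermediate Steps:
A(w) = 5/2 - w² - w/2 (A(w) = -(-5 + ((w² + w*w) + w))/2 = -(-5 + ((w² + w²) + w))/2 = -(-5 + (2*w² + w))/2 = -(-5 + (w + 2*w²))/2 = -(-5 + w + 2*w²)/2 = 5/2 - w² - w/2)
(A(-18) + 1/(-14 + 302))² = ((5/2 - 1*(-18)² - ½*(-18)) + 1/(-14 + 302))² = ((5/2 - 1*324 + 9) + 1/288)² = ((5/2 - 324 + 9) + 1/288)² = (-625/2 + 1/288)² = (-89999/288)² = 8099820001/82944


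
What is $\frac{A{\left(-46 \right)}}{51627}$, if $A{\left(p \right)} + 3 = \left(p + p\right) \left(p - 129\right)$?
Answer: $\frac{16097}{51627} \approx 0.31179$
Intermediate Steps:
$A{\left(p \right)} = -3 + 2 p \left(-129 + p\right)$ ($A{\left(p \right)} = -3 + \left(p + p\right) \left(p - 129\right) = -3 + 2 p \left(-129 + p\right)$)
$\frac{A{\left(-46 \right)}}{51627} = \frac{-3 - -11868 + 2 \left(-46\right)^{2}}{51627} = \left(-3 + 11868 + 2 \cdot 2116\right) \frac{1}{51627} = \left(-3 + 11868 + 4232\right) \frac{1}{51627} = 16097 \cdot \frac{1}{51627} = \frac{16097}{51627}$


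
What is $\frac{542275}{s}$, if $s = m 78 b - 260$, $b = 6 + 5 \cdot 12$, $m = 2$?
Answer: $\frac{542275}{10036} \approx 54.033$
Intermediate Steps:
$b = 66$ ($b = 6 + 60 = 66$)
$s = 10036$ ($s = 2 \cdot 78 \cdot 66 - 260 = 156 \cdot 66 - 260 = 10296 - 260 = 10036$)
$\frac{542275}{s} = \frac{542275}{10036}$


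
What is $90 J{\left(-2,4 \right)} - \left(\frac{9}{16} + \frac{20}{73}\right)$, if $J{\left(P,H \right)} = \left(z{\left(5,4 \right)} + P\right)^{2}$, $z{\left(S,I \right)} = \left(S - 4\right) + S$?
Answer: $\frac{1680943}{1168} \approx 1439.2$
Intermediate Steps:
$z{\left(S,I \right)} = -4 + 2 S$ ($z{\left(S,I \right)} = \left(-4 + S\right) + S = -4 + 2 S$)
$J{\left(P,H \right)} = \left(6 + P\right)^{2}$ ($J{\left(P,H \right)} = \left(\left(-4 + 2 \cdot 5\right) + P\right)^{2} = \left(\left(-4 + 10\right) + P\right)^{2} = \left(6 + P\right)^{2}$)
$90 J{\left(-2,4 \right)} - \left(\frac{9}{16} + \frac{20}{73}\right) = 90 \left(6 - 2\right)^{2} - \left(\frac{9}{16} + \frac{20}{73}\right) = 90 \cdot 4^{2} - \frac{977}{1168} = 90 \cdot 16 - \frac{977}{1168} = 1440 - \frac{977}{1168} = \frac{1680943}{1168}$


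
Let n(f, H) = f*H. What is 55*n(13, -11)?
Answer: -7865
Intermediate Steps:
n(f, H) = H*f
55*n(13, -11) = 55*(-11*13) = 55*(-143) = -7865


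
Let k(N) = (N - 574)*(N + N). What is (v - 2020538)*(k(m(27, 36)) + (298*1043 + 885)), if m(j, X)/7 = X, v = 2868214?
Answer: 126652118836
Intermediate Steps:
m(j, X) = 7*X
k(N) = 2*N*(-574 + N) (k(N) = (-574 + N)*(2*N) = 2*N*(-574 + N))
(v - 2020538)*(k(m(27, 36)) + (298*1043 + 885)) = (2868214 - 2020538)*(2*(7*36)*(-574 + 7*36) + (298*1043 + 885)) = 847676*(2*252*(-574 + 252) + (310814 + 885)) = 847676*(2*252*(-322) + 311699) = 847676*(-162288 + 311699) = 847676*149411 = 126652118836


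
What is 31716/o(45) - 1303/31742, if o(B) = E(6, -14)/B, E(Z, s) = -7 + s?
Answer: -15100948201/222194 ≈ -67963.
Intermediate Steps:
o(B) = -21/B (o(B) = (-7 - 14)/B = -21/B)
31716/o(45) - 1303/31742 = 31716/((-21/45)) - 1303/31742 = 31716/((-21*1/45)) - 1303*1/31742 = 31716/(-7/15) - 1303/31742 = 31716*(-15/7) - 1303/31742 = -475740/7 - 1303/31742 = -15100948201/222194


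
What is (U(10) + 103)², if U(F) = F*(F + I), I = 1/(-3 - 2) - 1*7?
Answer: 17161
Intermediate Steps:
I = -36/5 (I = 1/(-5) - 7 = -⅕ - 7 = -36/5 ≈ -7.2000)
U(F) = F*(-36/5 + F) (U(F) = F*(F - 36/5) = F*(-36/5 + F))
(U(10) + 103)² = ((⅕)*10*(-36 + 5*10) + 103)² = ((⅕)*10*(-36 + 50) + 103)² = ((⅕)*10*14 + 103)² = (28 + 103)² = 131² = 17161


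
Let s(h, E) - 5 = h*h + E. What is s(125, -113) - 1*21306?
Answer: -5789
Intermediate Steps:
s(h, E) = 5 + E + h**2 (s(h, E) = 5 + (h*h + E) = 5 + (h**2 + E) = 5 + (E + h**2) = 5 + E + h**2)
s(125, -113) - 1*21306 = (5 - 113 + 125**2) - 1*21306 = (5 - 113 + 15625) - 21306 = 15517 - 21306 = -5789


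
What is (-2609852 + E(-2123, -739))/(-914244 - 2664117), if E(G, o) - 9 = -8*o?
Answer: 867977/1192787 ≈ 0.72769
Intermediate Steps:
E(G, o) = 9 - 8*o
(-2609852 + E(-2123, -739))/(-914244 - 2664117) = (-2609852 + (9 - 8*(-739)))/(-914244 - 2664117) = (-2609852 + (9 + 5912))/(-3578361) = (-2609852 + 5921)*(-1/3578361) = -2603931*(-1/3578361) = 867977/1192787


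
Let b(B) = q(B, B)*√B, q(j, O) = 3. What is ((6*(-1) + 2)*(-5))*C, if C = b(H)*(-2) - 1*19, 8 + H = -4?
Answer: -380 - 240*I*√3 ≈ -380.0 - 415.69*I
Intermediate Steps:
H = -12 (H = -8 - 4 = -12)
b(B) = 3*√B
C = -19 - 12*I*√3 (C = (3*√(-12))*(-2) - 1*19 = (3*(2*I*√3))*(-2) - 19 = (6*I*√3)*(-2) - 19 = -12*I*√3 - 19 = -19 - 12*I*√3 ≈ -19.0 - 20.785*I)
((6*(-1) + 2)*(-5))*C = ((6*(-1) + 2)*(-5))*(-19 - 12*I*√3) = ((-6 + 2)*(-5))*(-19 - 12*I*√3) = (-4*(-5))*(-19 - 12*I*√3) = 20*(-19 - 12*I*√3) = -380 - 240*I*√3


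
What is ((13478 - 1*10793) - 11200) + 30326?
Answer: 21811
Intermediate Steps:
((13478 - 1*10793) - 11200) + 30326 = ((13478 - 10793) - 11200) + 30326 = (2685 - 11200) + 30326 = -8515 + 30326 = 21811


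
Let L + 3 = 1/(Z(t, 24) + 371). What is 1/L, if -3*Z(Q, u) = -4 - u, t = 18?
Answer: -1141/3420 ≈ -0.33363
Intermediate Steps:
Z(Q, u) = 4/3 + u/3 (Z(Q, u) = -(-4 - u)/3 = 4/3 + u/3)
L = -3420/1141 (L = -3 + 1/((4/3 + (⅓)*24) + 371) = -3 + 1/((4/3 + 8) + 371) = -3 + 1/(28/3 + 371) = -3 + 1/(1141/3) = -3 + 3/1141 = -3420/1141 ≈ -2.9974)
1/L = 1/(-3420/1141) = -1141/3420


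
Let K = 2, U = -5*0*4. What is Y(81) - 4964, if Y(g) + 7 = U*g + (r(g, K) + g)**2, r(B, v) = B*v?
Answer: 54078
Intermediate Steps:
U = 0 (U = 0*4 = 0)
Y(g) = -7 + 9*g**2 (Y(g) = -7 + (0*g + (g*2 + g)**2) = -7 + (0 + (2*g + g)**2) = -7 + (0 + (3*g)**2) = -7 + (0 + 9*g**2) = -7 + 9*g**2)
Y(81) - 4964 = (-7 + 9*81**2) - 4964 = (-7 + 9*6561) - 4964 = (-7 + 59049) - 4964 = 59042 - 4964 = 54078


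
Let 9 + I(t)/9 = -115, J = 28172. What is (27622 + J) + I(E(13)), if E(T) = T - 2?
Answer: 54678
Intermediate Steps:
E(T) = -2 + T
I(t) = -1116 (I(t) = -81 + 9*(-115) = -81 - 1035 = -1116)
(27622 + J) + I(E(13)) = (27622 + 28172) - 1116 = 55794 - 1116 = 54678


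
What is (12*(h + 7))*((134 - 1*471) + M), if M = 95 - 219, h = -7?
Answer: 0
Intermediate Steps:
M = -124
(12*(h + 7))*((134 - 1*471) + M) = (12*(-7 + 7))*((134 - 1*471) - 124) = (12*0)*((134 - 471) - 124) = 0*(-337 - 124) = 0*(-461) = 0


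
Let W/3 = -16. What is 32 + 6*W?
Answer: -256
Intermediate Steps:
W = -48 (W = 3*(-16) = -48)
32 + 6*W = 32 + 6*(-48) = 32 - 288 = -256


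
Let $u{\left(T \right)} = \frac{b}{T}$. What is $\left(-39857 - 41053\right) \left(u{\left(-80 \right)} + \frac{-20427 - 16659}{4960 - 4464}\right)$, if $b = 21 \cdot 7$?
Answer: $\frac{49586607}{8} \approx 6.1983 \cdot 10^{6}$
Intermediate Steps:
$b = 147$
$u{\left(T \right)} = \frac{147}{T}$
$\left(-39857 - 41053\right) \left(u{\left(-80 \right)} + \frac{-20427 - 16659}{4960 - 4464}\right) = \left(-39857 - 41053\right) \left(\frac{147}{-80} + \frac{-20427 - 16659}{4960 - 4464}\right) = - 80910 \left(147 \left(- \frac{1}{80}\right) - \frac{37086}{496}\right) = - 80910 \left(- \frac{147}{80} - \frac{18543}{248}\right) = \left(-80910\right) \left(- \frac{189987}{2480}\right) = \frac{49586607}{8}$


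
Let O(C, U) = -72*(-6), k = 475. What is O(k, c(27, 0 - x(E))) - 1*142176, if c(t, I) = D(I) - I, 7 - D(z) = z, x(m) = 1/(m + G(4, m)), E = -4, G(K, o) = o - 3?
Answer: -141744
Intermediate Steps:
G(K, o) = -3 + o
x(m) = 1/(-3 + 2*m) (x(m) = 1/(m + (-3 + m)) = 1/(-3 + 2*m))
D(z) = 7 - z
c(t, I) = 7 - 2*I (c(t, I) = (7 - I) - I = 7 - 2*I)
O(C, U) = 432
O(k, c(27, 0 - x(E))) - 1*142176 = 432 - 1*142176 = 432 - 142176 = -141744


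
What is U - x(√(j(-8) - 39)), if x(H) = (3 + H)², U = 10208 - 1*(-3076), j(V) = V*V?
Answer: 13220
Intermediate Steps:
j(V) = V²
U = 13284 (U = 10208 + 3076 = 13284)
U - x(√(j(-8) - 39)) = 13284 - (3 + √((-8)² - 39))² = 13284 - (3 + √(64 - 39))² = 13284 - (3 + √25)² = 13284 - (3 + 5)² = 13284 - 1*8² = 13284 - 1*64 = 13284 - 64 = 13220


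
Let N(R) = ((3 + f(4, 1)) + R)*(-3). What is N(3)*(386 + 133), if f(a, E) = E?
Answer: -10899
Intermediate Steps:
N(R) = -12 - 3*R (N(R) = ((3 + 1) + R)*(-3) = (4 + R)*(-3) = -12 - 3*R)
N(3)*(386 + 133) = (-12 - 3*3)*(386 + 133) = (-12 - 9)*519 = -21*519 = -10899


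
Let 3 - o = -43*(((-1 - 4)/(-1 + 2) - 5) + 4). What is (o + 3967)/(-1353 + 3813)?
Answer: 928/615 ≈ 1.5089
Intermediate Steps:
o = -255 (o = 3 - (-43)*(((-1 - 4)/(-1 + 2) - 5) + 4) = 3 - (-43)*((-5/1 - 5) + 4) = 3 - (-43)*((-5*1 - 5) + 4) = 3 - (-43)*((-5 - 5) + 4) = 3 - (-43)*(-10 + 4) = 3 - (-43)*(-6) = 3 - 1*258 = 3 - 258 = -255)
(o + 3967)/(-1353 + 3813) = (-255 + 3967)/(-1353 + 3813) = 3712/2460 = 3712*(1/2460) = 928/615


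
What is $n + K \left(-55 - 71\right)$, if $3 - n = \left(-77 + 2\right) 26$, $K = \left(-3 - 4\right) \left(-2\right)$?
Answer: $189$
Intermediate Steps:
$K = 14$ ($K = \left(-7\right) \left(-2\right) = 14$)
$n = 1953$ ($n = 3 - \left(-77 + 2\right) 26 = 3 - \left(-75\right) 26 = 3 - -1950 = 3 + 1950 = 1953$)
$n + K \left(-55 - 71\right) = 1953 + 14 \left(-55 - 71\right) = 1953 + 14 \left(-126\right) = 1953 - 1764 = 189$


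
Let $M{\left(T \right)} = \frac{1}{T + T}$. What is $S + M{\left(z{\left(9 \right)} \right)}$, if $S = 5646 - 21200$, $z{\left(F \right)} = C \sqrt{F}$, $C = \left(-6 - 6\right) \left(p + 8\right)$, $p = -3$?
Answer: $- \frac{5599441}{360} \approx -15554.0$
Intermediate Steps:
$C = -60$ ($C = \left(-6 - 6\right) \left(-3 + 8\right) = \left(-12\right) 5 = -60$)
$z{\left(F \right)} = - 60 \sqrt{F}$
$S = -15554$
$M{\left(T \right)} = \frac{1}{2 T}$
$S + M{\left(z{\left(9 \right)} \right)} = -15554 + \frac{1}{2 \left(- 60 \sqrt{9}\right)} = -15554 + \frac{1}{2 \left(\left(-60\right) 3\right)} = -15554 + \frac{1}{2 \left(-180\right)} = -15554 + \frac{1}{2} \left(- \frac{1}{180}\right) = -15554 - \frac{1}{360} = - \frac{5599441}{360}$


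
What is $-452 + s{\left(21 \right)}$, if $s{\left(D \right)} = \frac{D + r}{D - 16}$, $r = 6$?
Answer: $- \frac{2233}{5} \approx -446.6$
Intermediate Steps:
$s{\left(D \right)} = \frac{6 + D}{-16 + D}$ ($s{\left(D \right)} = \frac{D + 6}{D - 16} = \frac{6 + D}{-16 + D}$)
$-452 + s{\left(21 \right)} = -452 + \frac{6 + 21}{-16 + 21} = -452 + \frac{1}{5} \cdot 27 = -452 + \frac{27}{5} = - \frac{2233}{5}$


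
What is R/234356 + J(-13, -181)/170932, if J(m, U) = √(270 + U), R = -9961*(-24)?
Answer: 59766/58589 + √89/170932 ≈ 1.0201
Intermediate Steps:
R = 239064
R/234356 + J(-13, -181)/170932 = 239064/234356 + √(270 - 181)/170932 = 239064*(1/234356) + √89*(1/170932) = 59766/58589 + √89/170932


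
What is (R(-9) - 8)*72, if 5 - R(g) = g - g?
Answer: -216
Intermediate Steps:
R(g) = 5 (R(g) = 5 - (g - g) = 5 - 1*0 = 5 + 0 = 5)
(R(-9) - 8)*72 = (5 - 8)*72 = -3*72 = -216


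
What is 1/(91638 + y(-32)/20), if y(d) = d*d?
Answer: 5/458446 ≈ 1.0906e-5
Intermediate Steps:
y(d) = d²
1/(91638 + y(-32)/20) = 1/(91638 + (-32)²/20) = 1/(91638 + (1/20)*1024) = 1/(91638 + 256/5) = 1/(458446/5) = 5/458446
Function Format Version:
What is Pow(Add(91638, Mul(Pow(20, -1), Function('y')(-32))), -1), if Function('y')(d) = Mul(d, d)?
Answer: Rational(5, 458446) ≈ 1.0906e-5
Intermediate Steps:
Function('y')(d) = Pow(d, 2)
Pow(Add(91638, Mul(Pow(20, -1), Function('y')(-32))), -1) = Pow(Add(91638, Mul(Pow(20, -1), Pow(-32, 2))), -1) = Pow(Add(91638, Mul(Rational(1, 20), 1024)), -1) = Pow(Add(91638, Rational(256, 5)), -1) = Pow(Rational(458446, 5), -1) = Rational(5, 458446)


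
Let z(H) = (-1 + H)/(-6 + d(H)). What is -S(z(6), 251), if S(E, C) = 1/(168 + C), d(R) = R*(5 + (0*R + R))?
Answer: -1/419 ≈ -0.0023866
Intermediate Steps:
d(R) = R*(5 + R) (d(R) = R*(5 + (0 + R)) = R*(5 + R))
z(H) = (-1 + H)/(-6 + H*(5 + H))
-S(z(6), 251) = -1/(168 + 251) = -1/419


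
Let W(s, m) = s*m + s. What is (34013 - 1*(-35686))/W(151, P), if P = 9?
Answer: 69699/1510 ≈ 46.158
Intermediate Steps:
W(s, m) = s + m*s (W(s, m) = m*s + s = s + m*s)
(34013 - 1*(-35686))/W(151, P) = (34013 - 1*(-35686))/((151*(1 + 9))) = (34013 + 35686)/((151*10)) = 69699/1510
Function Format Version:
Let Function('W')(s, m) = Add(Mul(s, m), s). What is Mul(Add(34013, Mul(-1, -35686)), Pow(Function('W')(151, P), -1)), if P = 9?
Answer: Rational(69699, 1510) ≈ 46.158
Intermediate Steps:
Function('W')(s, m) = Add(s, Mul(m, s)) (Function('W')(s, m) = Add(Mul(m, s), s) = Add(s, Mul(m, s)))
Mul(Add(34013, Mul(-1, -35686)), Pow(Function('W')(151, P), -1)) = Mul(Add(34013, Mul(-1, -35686)), Pow(Mul(151, Add(1, 9)), -1)) = Mul(Add(34013, 35686), Pow(Mul(151, 10), -1)) = Mul(69699, Pow(1510, -1)) = Mul(69699, Rational(1, 1510)) = Rational(69699, 1510)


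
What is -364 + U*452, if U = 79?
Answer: 35344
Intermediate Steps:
-364 + U*452 = -364 + 79*452 = -364 + 35708 = 35344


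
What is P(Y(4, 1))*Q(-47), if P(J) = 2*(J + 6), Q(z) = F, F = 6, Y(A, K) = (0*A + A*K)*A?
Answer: 264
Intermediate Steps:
Y(A, K) = K*A² (Y(A, K) = (0 + A*K)*A = (A*K)*A = K*A²)
Q(z) = 6
P(J) = 12 + 2*J (P(J) = 2*(6 + J) = 12 + 2*J)
P(Y(4, 1))*Q(-47) = (12 + 2*(1*4²))*6 = (12 + 2*(1*16))*6 = (12 + 2*16)*6 = (12 + 32)*6 = 44*6 = 264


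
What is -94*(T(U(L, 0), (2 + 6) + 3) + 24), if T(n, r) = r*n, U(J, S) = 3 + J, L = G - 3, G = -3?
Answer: 846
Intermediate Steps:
L = -6 (L = -3 - 3 = -6)
T(n, r) = n*r
-94*(T(U(L, 0), (2 + 6) + 3) + 24) = -94*((3 - 6)*((2 + 6) + 3) + 24) = -94*(-3*(8 + 3) + 24) = -94*(-3*11 + 24) = -94*(-33 + 24) = -94*(-9) = 846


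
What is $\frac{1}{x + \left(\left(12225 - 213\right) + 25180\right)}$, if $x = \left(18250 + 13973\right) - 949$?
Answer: $\frac{1}{68466} \approx 1.4606 \cdot 10^{-5}$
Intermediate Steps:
$x = 31274$ ($x = 32223 - 949 = 31274$)
$\frac{1}{x + \left(\left(12225 - 213\right) + 25180\right)} = \frac{1}{31274 + \left(\left(12225 - 213\right) + 25180\right)} = \frac{1}{31274 + \left(12012 + 25180\right)} = \frac{1}{31274 + 37192} = \frac{1}{68466}$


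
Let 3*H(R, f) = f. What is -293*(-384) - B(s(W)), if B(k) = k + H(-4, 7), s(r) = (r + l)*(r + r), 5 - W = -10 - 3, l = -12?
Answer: 336881/3 ≈ 1.1229e+5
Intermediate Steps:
H(R, f) = f/3
W = 18 (W = 5 - (-10 - 3) = 5 - 1*(-13) = 5 + 13 = 18)
s(r) = 2*r*(-12 + r) (s(r) = (r - 12)*(r + r) = (-12 + r)*(2*r) = 2*r*(-12 + r))
B(k) = 7/3 + k (B(k) = k + (⅓)*7 = k + 7/3 = 7/3 + k)
-293*(-384) - B(s(W)) = -293*(-384) - (7/3 + 2*18*(-12 + 18)) = 112512 - (7/3 + 2*18*6) = 112512 - (7/3 + 216) = 112512 - 1*655/3 = 112512 - 655/3 = 336881/3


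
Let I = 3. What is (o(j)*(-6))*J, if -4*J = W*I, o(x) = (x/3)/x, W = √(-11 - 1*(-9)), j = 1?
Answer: 3*I*√2/2 ≈ 2.1213*I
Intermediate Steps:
W = I*√2 (W = √(-11 + 9) = √(-2) = I*√2 ≈ 1.4142*I)
o(x) = ⅓ (o(x) = (x*(⅓))/x = (x/3)/x = ⅓)
J = -3*I*√2/4 (J = -I*√2*3/4 = -3*I*√2/4 ≈ -1.0607*I)
(o(j)*(-6))*J = ((⅓)*(-6))*(-3*I*√2/4) = -(-3)*I*√2/2 = 3*I*√2/2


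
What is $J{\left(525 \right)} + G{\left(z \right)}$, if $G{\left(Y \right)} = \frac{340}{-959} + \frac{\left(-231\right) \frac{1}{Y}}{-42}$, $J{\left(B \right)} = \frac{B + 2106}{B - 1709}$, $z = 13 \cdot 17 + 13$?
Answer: $- \frac{339183109}{132848352} \approx -2.5532$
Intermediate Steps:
$z = 234$ ($z = 221 + 13 = 234$)
$J{\left(B \right)} = \frac{2106 + B}{-1709 + B}$
$G{\left(Y \right)} = - \frac{340}{959} + \frac{11}{2 Y}$ ($G{\left(Y \right)} = 340 \left(- \frac{1}{959}\right) + - \frac{231}{Y} \left(- \frac{1}{42}\right) = - \frac{340}{959} + \frac{11}{2 Y}$)
$J{\left(525 \right)} + G{\left(z \right)} = \frac{2106 + 525}{-1709 + 525} + \frac{10549 - 159120}{1918 \cdot 234} = \frac{1}{-1184} \cdot 2631 + \frac{1}{1918} \cdot \frac{1}{234} \left(10549 - 159120\right) = \left(- \frac{1}{1184}\right) 2631 + \frac{1}{1918} \cdot \frac{1}{234} \left(-148571\right) = - \frac{2631}{1184} - \frac{148571}{448812} = - \frac{339183109}{132848352}$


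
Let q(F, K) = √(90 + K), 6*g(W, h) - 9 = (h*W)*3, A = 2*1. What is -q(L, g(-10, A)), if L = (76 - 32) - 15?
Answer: -√326/2 ≈ -9.0277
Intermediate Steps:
A = 2
g(W, h) = 3/2 + W*h/2 (g(W, h) = 3/2 + ((h*W)*3)/6 = 3/2 + ((W*h)*3)/6 = 3/2 + (3*W*h)/6 = 3/2 + W*h/2)
L = 29 (L = 44 - 15 = 29)
-q(L, g(-10, A)) = -√(90 + (3/2 + (½)*(-10)*2)) = -√(90 + (3/2 - 10)) = -√(90 - 17/2) = -√(163/2) = -√326/2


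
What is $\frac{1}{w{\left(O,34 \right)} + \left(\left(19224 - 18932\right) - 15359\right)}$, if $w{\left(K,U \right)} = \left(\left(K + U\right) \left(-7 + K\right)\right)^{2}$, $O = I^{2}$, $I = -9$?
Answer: $\frac{1}{72405033} \approx 1.3811 \cdot 10^{-8}$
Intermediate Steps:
$O = 81$ ($O = \left(-9\right)^{2} = 81$)
$w{\left(K,U \right)} = \left(-7 + K\right)^{2} \left(K + U\right)^{2}$ ($w{\left(K,U \right)} = \left(\left(-7 + K\right) \left(K + U\right)\right)^{2} = \left(-7 + K\right)^{2} \left(K + U\right)^{2}$)
$\frac{1}{w{\left(O,34 \right)} + \left(\left(19224 - 18932\right) - 15359\right)} = \frac{1}{\left(-7 + 81\right)^{2} \left(81 + 34\right)^{2} + \left(\left(19224 - 18932\right) - 15359\right)} = \frac{1}{74^{2} \cdot 115^{2} + \left(292 - 15359\right)} = \frac{1}{5476 \cdot 13225 - 15067} = \frac{1}{72420100 - 15067} = \frac{1}{72405033}$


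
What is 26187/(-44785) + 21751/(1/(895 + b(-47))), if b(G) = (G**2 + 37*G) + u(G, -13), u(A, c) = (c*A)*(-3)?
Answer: -455887500567/44785 ≈ -1.0179e+7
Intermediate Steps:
u(A, c) = -3*A*c (u(A, c) = (A*c)*(-3) = -3*A*c)
b(G) = G**2 + 76*G (b(G) = (G**2 + 37*G) - 3*G*(-13) = (G**2 + 37*G) + 39*G = G**2 + 76*G)
26187/(-44785) + 21751/(1/(895 + b(-47))) = 26187/(-44785) + 21751/(1/(895 - 47*(76 - 47))) = 26187*(-1/44785) + 21751/(1/(895 - 47*29)) = -26187/44785 + 21751/(1/(895 - 1363)) = -26187/44785 + 21751/(1/(-468)) = -26187/44785 + 21751/(-1/468) = -26187/44785 + 21751*(-468) = -26187/44785 - 10179468 = -455887500567/44785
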